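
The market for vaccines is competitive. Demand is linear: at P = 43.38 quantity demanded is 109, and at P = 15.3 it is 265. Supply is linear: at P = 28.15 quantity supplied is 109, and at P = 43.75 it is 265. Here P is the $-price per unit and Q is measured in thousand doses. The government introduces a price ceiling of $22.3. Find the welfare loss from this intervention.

$1784.27 thousand

Demand slope = (15.3 − 43.38)/(265 − 109) = −0.18, so P = 63 − 0.18Q.
Supply slope = (43.75 − 28.15)/(265 − 109) = 0.1, so P = 17.25 + 0.1Q.
Competitive equilibrium: 63 − 0.18Q = 17.25 + 0.1Q → Q* = 163.3929, P* = 33.5893.
At the ceiling P = 22.3, quantity supplied = (22.3 − 17.25)/0.1 = 50.5.
Willingness to pay at Q' = 50.5: 63 − 0.18·50.5 = 53.91.
ΔQ = 163.3929 − 50.5 = 112.8929; wedge = 53.91 − 22.3 = 31.61.
DWL = ½ × 112.8929 × 31.61 = $1784.27 thousand.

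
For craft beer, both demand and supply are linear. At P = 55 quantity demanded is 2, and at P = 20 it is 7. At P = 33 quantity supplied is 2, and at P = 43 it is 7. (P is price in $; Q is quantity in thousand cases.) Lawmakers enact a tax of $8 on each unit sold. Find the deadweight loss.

Demand slope = (20 − 55)/(7 − 2) = −7, so P = 69 − 7Q.
Supply slope = (43 − 33)/(7 − 2) = 2, so P = 29 + 2Q.
Competitive equilibrium: 69 − 7Q = 29 + 2Q → Q* = 4.4444, P* = 37.8889.
With the tax, the buyer price exceeds the seller price by 8: (69 − 7Q) − (29 + 2Q) = 8 → Q' = 3.5556.
ΔQ = 4.4444 − 3.5556 = 0.8888; the wedge equals the tax, 8.
The triangle = ½ × 0.8888 × 8 = $3.56 thousand.

$3.56 thousand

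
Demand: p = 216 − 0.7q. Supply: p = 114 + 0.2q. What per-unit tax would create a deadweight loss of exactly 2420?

66

Competitive equilibrium: 216 − 0.7q = 114 + 0.2q → q* = 113.3333, p* = 136.6667.
A tax t gives Δq = t/0.9 and wedge t, so DWL = t²/1.8.
t²/1.8 = 2420 → t² = 4356 → t = 66.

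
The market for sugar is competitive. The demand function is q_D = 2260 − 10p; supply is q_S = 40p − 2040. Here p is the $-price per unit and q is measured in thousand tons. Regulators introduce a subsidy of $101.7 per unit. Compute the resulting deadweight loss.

In inverse form: demand p = 226 − 0.1q, supply p = 51 + 0.025q.
Competitive equilibrium: 226 − 0.1q = 51 + 0.025q → q* = 1400, p* = 86.
The subsidy lowers effective supply by 101.7: p = 0.025q − 50.7.
New quantity: 226 − 0.1q = 0.025q − 50.7 → q' = 2213.6.
Overproduction Δq = 2213.6 − 1400 = 813.6; wedge = subsidy = 101.7.
Deadweight loss = ½ × 813.6 × 101.7 = $41371.56 thousand.

$41371.56 thousand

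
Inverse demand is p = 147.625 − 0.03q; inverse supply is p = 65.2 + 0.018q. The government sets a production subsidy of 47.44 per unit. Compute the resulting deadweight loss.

Competitive equilibrium: 147.625 − 0.03q = 65.2 + 0.018q → q* = 1717.1875, p* = 96.1094.
The subsidy lowers effective supply by 47.44: p = 17.76 + 0.018q.
New quantity: 147.625 − 0.03q = 17.76 + 0.018q → q' = 2705.5208.
Overproduction Δq = 2705.5208 − 1717.1875 = 988.3333; wedge = subsidy = 47.44.
Deadweight loss = ½ × 988.3333 × 47.44 = 23443.27.

23443.27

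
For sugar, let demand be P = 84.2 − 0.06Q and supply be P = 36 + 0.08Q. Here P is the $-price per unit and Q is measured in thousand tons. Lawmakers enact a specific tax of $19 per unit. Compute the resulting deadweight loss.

Competitive equilibrium: 84.2 − 0.06Q = 36 + 0.08Q → Q* = 344.2857, P* = 63.5429.
With the tax, the buyer price exceeds the seller price by 19: (84.2 − 0.06Q) − (36 + 0.08Q) = 19 → Q' = 208.5714.
ΔQ = 344.2857 − 208.5714 = 135.7143; the wedge equals the tax, 19.
The triangle = ½ × 135.7143 × 19 = $1289.29 thousand.

$1289.29 thousand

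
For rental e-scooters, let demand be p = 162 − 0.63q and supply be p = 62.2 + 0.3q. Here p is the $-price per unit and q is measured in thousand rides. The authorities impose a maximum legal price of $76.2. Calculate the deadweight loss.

$1710.19 thousand

Competitive equilibrium: 162 − 0.63q = 62.2 + 0.3q → q* = 107.3118, p* = 94.3935.
At the ceiling p = 76.2, quantity supplied = (76.2 − 62.2)/0.3 = 46.6667.
Willingness to pay at q' = 46.6667: 162 − 0.63·46.6667 = 132.6.
Δq = 107.3118 − 46.6667 = 60.6451; wedge = 132.6 − 76.2 = 56.4.
Deadweight loss = ½ × 60.6451 × 56.4 = $1710.19 thousand.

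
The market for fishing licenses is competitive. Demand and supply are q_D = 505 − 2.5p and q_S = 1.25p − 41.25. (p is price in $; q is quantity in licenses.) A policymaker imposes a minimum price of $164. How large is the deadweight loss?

$1260.42

In inverse form: demand p = 202 − 0.4q, supply p = 33 + 0.8q.
Competitive equilibrium: 202 − 0.4q = 33 + 0.8q → q* = 140.8333, p* = 145.6667.
At the floor p = 164, quantity demanded = (202 − 164)/0.4 = 95.
Sellers' marginal cost at q' = 95: 33 + 0.8·95 = 109.
Δq = 140.8333 − 95 = 45.8333; wedge = 164 − 109 = 55.
Deadweight loss = ½ × 45.8333 × 55 = $1260.42.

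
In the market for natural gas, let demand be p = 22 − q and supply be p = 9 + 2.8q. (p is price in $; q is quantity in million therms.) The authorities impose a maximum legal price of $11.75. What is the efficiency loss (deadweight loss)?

Competitive equilibrium: 22 − q = 9 + 2.8q → q* = 3.4211, p* = 18.5789.
At the ceiling p = 11.75, quantity supplied = (11.75 − 9)/2.8 = 0.9821.
Willingness to pay at q' = 0.9821: 22 − 1·0.9821 = 21.0179.
Δq = 3.4211 − 0.9821 = 2.439; wedge = 21.0179 − 11.75 = 9.2679.
Welfare loss = ½ × 2.439 × 9.2679 = $11.30 million.

$11.30 million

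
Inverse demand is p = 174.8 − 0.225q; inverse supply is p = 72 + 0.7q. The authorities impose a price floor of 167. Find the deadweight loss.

2704.43

Competitive equilibrium: 174.8 − 0.225q = 72 + 0.7q → q* = 111.1351, p* = 149.7946.
At the floor p = 167, quantity demanded = (174.8 − 167)/0.225 = 34.6667.
Sellers' marginal cost at q' = 34.6667: 72 + 0.7·34.6667 = 96.2667.
Δq = 111.1351 − 34.6667 = 76.4684; wedge = 167 − 96.2667 = 70.7333.
Deadweight loss = ½ × 76.4684 × 70.7333 = 2704.43.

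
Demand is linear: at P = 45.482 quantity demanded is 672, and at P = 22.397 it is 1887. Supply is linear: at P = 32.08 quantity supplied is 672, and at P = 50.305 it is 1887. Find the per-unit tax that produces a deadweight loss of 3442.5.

Demand slope = (22.397 − 45.482)/(1887 − 672) = −0.019, so P = 58.25 − 0.019Q.
Supply slope = (50.305 − 32.08)/(1887 − 672) = 0.015, so P = 22 + 0.015Q.
Competitive equilibrium: 58.25 − 0.019Q = 22 + 0.015Q → Q* = 1066.1765, P* = 37.9926.
A tax t gives ΔQ = t/0.034 and wedge t, so DWL = t²/0.068.
t²/0.068 = 3442.5 → t² = 234.09 → t = 15.3.

15.3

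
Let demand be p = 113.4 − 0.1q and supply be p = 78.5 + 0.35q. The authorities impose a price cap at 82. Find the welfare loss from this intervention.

1026.84

Competitive equilibrium: 113.4 − 0.1q = 78.5 + 0.35q → q* = 77.55556, p* = 105.64444.
At the ceiling p = 82, quantity supplied = (82 − 78.5)/0.35 = 10.
Willingness to pay at q' = 10: 113.4 − 0.1·10 = 112.4.
Δq = 77.55556 − 10 = 67.55556; wedge = 112.4 − 82 = 30.4.
The triangle = ½ × 67.55556 × 30.4 = 1026.84.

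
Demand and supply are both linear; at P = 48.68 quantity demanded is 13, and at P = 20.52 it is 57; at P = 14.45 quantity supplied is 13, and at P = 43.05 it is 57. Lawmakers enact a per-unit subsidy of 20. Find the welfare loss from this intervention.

155.04

Demand slope = (20.52 − 48.68)/(57 − 13) = −0.64, so P = 57 − 0.64Q.
Supply slope = (43.05 − 14.45)/(57 − 13) = 0.65, so P = 6 + 0.65Q.
Competitive equilibrium: 57 − 0.64Q = 6 + 0.65Q → Q* = 39.5349, P* = 31.6977.
The subsidy lowers effective supply by 20: P = 0.65Q − 14.
New quantity: 57 − 0.64Q = 0.65Q − 14 → Q' = 55.0388.
Overproduction ΔQ = 55.0388 − 39.5349 = 15.5039; wedge = subsidy = 20.
Welfare loss = ½ × 15.5039 × 20 = 155.04.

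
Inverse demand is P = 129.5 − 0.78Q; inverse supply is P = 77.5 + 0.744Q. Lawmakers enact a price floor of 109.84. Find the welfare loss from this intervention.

60.57

Competitive equilibrium: 129.5 − 0.78Q = 77.5 + 0.744Q → Q* = 34.1207, P* = 102.8858.
At the floor P = 109.84, quantity demanded = (129.5 − 109.84)/0.78 = 25.2051.
Sellers' marginal cost at Q' = 25.2051: 77.5 + 0.744·25.2051 = 96.2526.
ΔQ = 34.1207 − 25.2051 = 8.9156; wedge = 109.84 − 96.2526 = 13.5874.
The triangle = ½ × 8.9156 × 13.5874 = 60.57.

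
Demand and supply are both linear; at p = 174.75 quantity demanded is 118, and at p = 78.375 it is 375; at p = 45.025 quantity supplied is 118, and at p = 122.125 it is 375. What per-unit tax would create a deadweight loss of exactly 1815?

Demand slope = (78.375 − 174.75)/(375 − 118) = −0.375, so p = 219 − 0.375q.
Supply slope = (122.125 − 45.025)/(375 − 118) = 0.3, so p = 9.625 + 0.3q.
Competitive equilibrium: 219 − 0.375q = 9.625 + 0.3q → q* = 310.1852, p* = 102.6806.
A tax t gives Δq = t/0.675 and wedge t, so DWL = t²/1.35.
t²/1.35 = 1815 → t² = 2450.25 → t = 49.5.

49.5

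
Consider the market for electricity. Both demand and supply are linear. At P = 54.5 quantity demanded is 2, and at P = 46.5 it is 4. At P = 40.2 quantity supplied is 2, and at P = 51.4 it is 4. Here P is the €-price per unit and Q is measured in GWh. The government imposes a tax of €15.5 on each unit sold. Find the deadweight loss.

€12.51

Demand slope = (46.5 − 54.5)/(4 − 2) = −4, so P = 62.5 − 4Q.
Supply slope = (51.4 − 40.2)/(4 − 2) = 5.6, so P = 29 + 5.6Q.
Competitive equilibrium: 62.5 − 4Q = 29 + 5.6Q → Q* = 3.4896, P* = 48.5417.
With the tax, the buyer price exceeds the seller price by 15.5: (62.5 − 4Q) − (29 + 5.6Q) = 15.5 → Q' = 1.875.
ΔQ = 3.4896 − 1.875 = 1.6146; the wedge equals the tax, 15.5.
Welfare loss = ½ × 1.6146 × 15.5 = €12.51.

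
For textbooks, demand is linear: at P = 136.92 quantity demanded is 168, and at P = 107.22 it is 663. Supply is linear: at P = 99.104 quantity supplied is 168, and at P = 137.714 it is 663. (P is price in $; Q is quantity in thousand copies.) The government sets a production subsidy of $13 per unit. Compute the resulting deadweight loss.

Demand slope = (107.22 − 136.92)/(663 − 168) = −0.06, so P = 147 − 0.06Q.
Supply slope = (137.714 − 99.104)/(663 − 168) = 0.078, so P = 86 + 0.078Q.
Competitive equilibrium: 147 − 0.06Q = 86 + 0.078Q → Q* = 442.029, P* = 120.4783.
The subsidy lowers effective supply by 13: P = 73 + 0.078Q.
New quantity: 147 − 0.06Q = 73 + 0.078Q → Q' = 536.2319.
Overproduction ΔQ = 536.2319 − 442.029 = 94.2029; wedge = subsidy = 13.
Deadweight loss = ½ × 94.2029 × 13 = $612.32 thousand.

$612.32 thousand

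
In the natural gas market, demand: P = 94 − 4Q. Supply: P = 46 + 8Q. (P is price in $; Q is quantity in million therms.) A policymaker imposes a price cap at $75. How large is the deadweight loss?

$0.84 million

Competitive equilibrium: 94 − 4Q = 46 + 8Q → Q* = 4, P* = 78.
At the ceiling P = 75, quantity supplied = (75 − 46)/8 = 3.625.
Willingness to pay at Q' = 3.625: 94 − 4·3.625 = 79.5.
ΔQ = 4 − 3.625 = 0.375; wedge = 79.5 − 75 = 4.5.
Deadweight loss = ½ × 0.375 × 4.5 = $0.84 million.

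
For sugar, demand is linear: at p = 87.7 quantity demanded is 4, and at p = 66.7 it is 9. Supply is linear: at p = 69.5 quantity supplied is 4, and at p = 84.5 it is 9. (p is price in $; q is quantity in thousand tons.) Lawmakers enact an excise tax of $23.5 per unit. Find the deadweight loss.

$38.35 thousand

Demand slope = (66.7 − 87.7)/(9 − 4) = −4.2, so p = 104.5 − 4.2q.
Supply slope = (84.5 − 69.5)/(9 − 4) = 3, so p = 57.5 + 3q.
Competitive equilibrium: 104.5 − 4.2q = 57.5 + 3q → q* = 6.5278, p* = 77.0833.
With the tax, the buyer price exceeds the seller price by 23.5: (104.5 − 4.2q) − (57.5 + 3q) = 23.5 → q' = 3.2639.
Δq = 6.5278 − 3.2639 = 3.2639; the wedge equals the tax, 23.5.
Welfare loss = ½ × 3.2639 × 23.5 = $38.35 thousand.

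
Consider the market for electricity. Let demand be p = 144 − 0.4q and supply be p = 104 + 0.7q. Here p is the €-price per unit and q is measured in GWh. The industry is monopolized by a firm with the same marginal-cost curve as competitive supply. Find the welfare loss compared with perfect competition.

Competitive equilibrium: 144 − 0.4q = 104 + 0.7q → q* = 36.3636, p* = 129.4545.
Marginal revenue: MR = 144 − 0.8q. Set MR = MC: 144 − 0.8q = 104 + 0.7q → q_m = 26.6667.
Price p_m = 144 − 0.4·26.6667 = 133.3333; MC(q_m) = 104 + 0.7·26.6667 = 122.6667.
Competitive q* = 36.3636, so Δq = 9.6969; wedge = 133.3333 − 122.6667 = 10.6666.
DWL = ½ × 9.6969 × 10.6666 = €51.72.

€51.72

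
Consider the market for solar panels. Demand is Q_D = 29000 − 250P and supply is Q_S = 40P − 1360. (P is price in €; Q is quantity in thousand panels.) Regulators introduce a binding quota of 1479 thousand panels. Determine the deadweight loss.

€26370.93 thousand

In inverse form: demand P = 116 − 0.004Q, supply P = 34 + 0.025Q.
Competitive equilibrium: 116 − 0.004Q = 34 + 0.025Q → Q* = 2827.5862, P* = 104.6897.
At Q = 1479: demand price = 116 − 0.004·1479 = 110.084; supply price = 34 + 0.025·1479 = 70.975.
ΔQ = 2827.5862 − 1479 = 1348.5862; wedge = 110.084 − 70.975 = 39.109.
Deadweight loss = ½ × 1348.5862 × 39.109 = €26370.93 thousand.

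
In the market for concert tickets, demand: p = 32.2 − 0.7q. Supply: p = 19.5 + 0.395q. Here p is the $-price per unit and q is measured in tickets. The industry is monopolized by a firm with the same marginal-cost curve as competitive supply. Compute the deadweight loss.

Competitive equilibrium: 32.2 − 0.7q = 19.5 + 0.395q → q* = 11.5982, p* = 24.0813.
Marginal revenue: MR = 32.2 − 1.4q. Set MR = MC: 32.2 − 1.4q = 19.5 + 0.395q → q_m = 7.0752.
Price p_m = 32.2 − 0.7·7.0752 = 27.2474; MC(q_m) = 19.5 + 0.395·7.0752 = 22.2947.
Competitive q* = 11.5982, so Δq = 4.523; wedge = 27.2474 − 22.2947 = 4.9527.
DWL = ½ × 4.523 × 4.9527 = $11.20.

$11.20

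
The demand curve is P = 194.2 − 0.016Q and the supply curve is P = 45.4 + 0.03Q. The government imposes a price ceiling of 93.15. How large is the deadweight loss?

62096.09

Competitive equilibrium: 194.2 − 0.016Q = 45.4 + 0.03Q → Q* = 3234.78261, P* = 142.44348.
At the ceiling P = 93.15, quantity supplied = (93.15 − 45.4)/0.03 = 1591.66667.
Willingness to pay at Q' = 1591.66667: 194.2 − 0.016·1591.66667 = 168.73333.
ΔQ = 3234.78261 − 1591.66667 = 1643.11594; wedge = 168.73333 − 93.15 = 75.58333.
Welfare loss = ½ × 1643.11594 × 75.58333 = 62096.09.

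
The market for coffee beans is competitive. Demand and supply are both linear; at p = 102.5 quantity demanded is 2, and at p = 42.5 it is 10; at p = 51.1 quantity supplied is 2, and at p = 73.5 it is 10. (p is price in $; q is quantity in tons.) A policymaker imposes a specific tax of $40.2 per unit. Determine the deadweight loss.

Demand slope = (42.5 − 102.5)/(10 − 2) = −7.5, so p = 117.5 − 7.5q.
Supply slope = (73.5 − 51.1)/(10 − 2) = 2.8, so p = 45.5 + 2.8q.
Competitive equilibrium: 117.5 − 7.5q = 45.5 + 2.8q → q* = 6.9903, p* = 65.0728.
With the tax, the buyer price exceeds the seller price by 40.2: (117.5 − 7.5q) − (45.5 + 2.8q) = 40.2 → q' = 3.0874.
Δq = 6.9903 − 3.0874 = 3.9029; the wedge equals the tax, 40.2.
Deadweight loss = ½ × 3.9029 × 40.2 = $78.45.

$78.45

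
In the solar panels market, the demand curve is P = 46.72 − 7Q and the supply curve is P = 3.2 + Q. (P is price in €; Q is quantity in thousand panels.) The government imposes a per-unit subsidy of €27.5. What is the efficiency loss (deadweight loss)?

Competitive equilibrium: 46.72 − 7Q = 3.2 + Q → Q* = 5.44, P* = 8.64.
The subsidy lowers effective supply by 27.5: P = Q − 24.3.
New quantity: 46.72 − 7Q = Q − 24.3 → Q' = 8.8775.
Overproduction ΔQ = 8.8775 − 5.44 = 3.4375; wedge = subsidy = 27.5.
The triangle = ½ × 3.4375 × 27.5 = €47.27 thousand.

€47.27 thousand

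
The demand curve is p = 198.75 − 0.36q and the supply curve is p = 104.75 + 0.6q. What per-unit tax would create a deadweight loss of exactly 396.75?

Competitive equilibrium: 198.75 − 0.36q = 104.75 + 0.6q → q* = 97.9167, p* = 163.5.
A tax t gives Δq = t/0.96 and wedge t, so DWL = t²/1.92.
t²/1.92 = 396.75 → t² = 761.76 → t = 27.6.

27.6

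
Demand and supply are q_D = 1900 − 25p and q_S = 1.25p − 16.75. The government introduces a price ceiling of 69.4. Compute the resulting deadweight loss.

In inverse form: demand p = 76 − 0.04q, supply p = 13.4 + 0.8q.
Competitive equilibrium: 76 − 0.04q = 13.4 + 0.8q → q* = 74.5238, p* = 73.019.
At the ceiling p = 69.4, quantity supplied = (69.4 − 13.4)/0.8 = 70.
Willingness to pay at q' = 70: 76 − 0.04·70 = 73.2.
Δq = 74.5238 − 70 = 4.5238; wedge = 73.2 − 69.4 = 3.8.
DWL = ½ × 4.5238 × 3.8 = 8.60.

8.60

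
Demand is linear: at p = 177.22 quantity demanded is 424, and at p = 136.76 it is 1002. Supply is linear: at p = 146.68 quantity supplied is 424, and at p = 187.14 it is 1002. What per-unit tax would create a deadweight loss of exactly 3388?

30.8

Demand slope = (136.76 − 177.22)/(1002 − 424) = −0.07, so p = 206.9 − 0.07q.
Supply slope = (187.14 − 146.68)/(1002 − 424) = 0.07, so p = 117 + 0.07q.
Competitive equilibrium: 206.9 − 0.07q = 117 + 0.07q → q* = 642.1429, p* = 161.95.
A tax t gives Δq = t/0.14 and wedge t, so DWL = t²/0.28.
t²/0.28 = 3388 → t² = 948.64 → t = 30.8.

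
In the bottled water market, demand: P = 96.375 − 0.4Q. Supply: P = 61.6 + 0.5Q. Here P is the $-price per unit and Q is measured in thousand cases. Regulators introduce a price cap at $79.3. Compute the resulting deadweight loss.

Competitive equilibrium: 96.375 − 0.4Q = 61.6 + 0.5Q → Q* = 38.6389, P* = 80.9194.
At the ceiling P = 79.3, quantity supplied = (79.3 − 61.6)/0.5 = 35.4.
Willingness to pay at Q' = 35.4: 96.375 − 0.4·35.4 = 82.215.
ΔQ = 38.6389 − 35.4 = 3.2389; wedge = 82.215 − 79.3 = 2.915.
Welfare loss = ½ × 3.2389 × 2.915 = $4.72 thousand.

$4.72 thousand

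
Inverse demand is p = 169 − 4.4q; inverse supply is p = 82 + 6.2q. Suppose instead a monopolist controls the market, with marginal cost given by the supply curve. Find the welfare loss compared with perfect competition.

30.72

Competitive equilibrium: 169 − 4.4q = 82 + 6.2q → q* = 8.2075, p* = 132.8868.
Marginal revenue: MR = 169 − 8.8q. Set MR = MC: 169 − 8.8q = 82 + 6.2q → q_m = 5.8.
Price p_m = 169 − 4.4·5.8 = 143.48; MC(q_m) = 82 + 6.2·5.8 = 117.96.
Competitive q* = 8.2075, so Δq = 2.4075; wedge = 143.48 − 117.96 = 25.52.
Deadweight loss = ½ × 2.4075 × 25.52 = 30.72.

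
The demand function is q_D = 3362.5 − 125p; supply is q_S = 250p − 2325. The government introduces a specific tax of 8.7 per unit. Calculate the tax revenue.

6452.50

In inverse form: demand p = 26.9 − 0.008q, supply p = 9.3 + 0.004q.
Competitive equilibrium: 26.9 − 0.008q = 9.3 + 0.004q → q* = 1466.6667, p* = 15.1667.
With the tax, the buyer price exceeds the seller price by 8.7: (26.9 − 0.008q) − (9.3 + 0.004q) = 8.7 → q' = 741.6667.
Tax revenue = 8.7 × 741.6667 = 6452.50.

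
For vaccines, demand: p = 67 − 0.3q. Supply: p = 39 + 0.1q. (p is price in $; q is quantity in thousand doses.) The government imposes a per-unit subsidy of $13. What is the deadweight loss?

$211.25 thousand

Competitive equilibrium: 67 − 0.3q = 39 + 0.1q → q* = 70, p* = 46.
The subsidy lowers effective supply by 13: p = 26 + 0.1q.
New quantity: 67 − 0.3q = 26 + 0.1q → q' = 102.5.
Overproduction Δq = 102.5 − 70 = 32.5; wedge = subsidy = 13.
DWL = ½ × 32.5 × 13 = $211.25 thousand.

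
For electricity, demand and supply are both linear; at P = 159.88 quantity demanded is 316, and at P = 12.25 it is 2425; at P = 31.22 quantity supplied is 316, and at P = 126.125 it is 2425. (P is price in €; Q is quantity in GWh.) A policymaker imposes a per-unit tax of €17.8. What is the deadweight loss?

Demand slope = (12.25 − 159.88)/(2425 − 316) = −0.07, so P = 182 − 0.07Q.
Supply slope = (126.125 − 31.22)/(2425 − 316) = 0.045, so P = 17 + 0.045Q.
Competitive equilibrium: 182 − 0.07Q = 17 + 0.045Q → Q* = 1434.7826, P* = 81.5652.
With the tax, the buyer price exceeds the seller price by 17.8: (182 − 0.07Q) − (17 + 0.045Q) = 17.8 → Q' = 1280.
ΔQ = 1434.7826 − 1280 = 154.7826; the wedge equals the tax, 17.8.
Deadweight loss = ½ × 154.7826 × 17.8 = €1377.57.

€1377.57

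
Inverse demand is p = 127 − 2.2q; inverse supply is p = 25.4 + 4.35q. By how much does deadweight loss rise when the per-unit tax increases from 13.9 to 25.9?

36.46

Competitive equilibrium: 127 − 2.2q = 25.4 + 4.35q → q* = 15.5115, p* = 92.8748.
For a per-unit tax t: Δq = t/6.55, so DWL = ½·t·(t/6.55) = t²/13.1.
At t = 13.9: DWL = 14.749. At t = 25.9: DWL = 51.207.
Increase = 51.207 − 14.749 = 36.46.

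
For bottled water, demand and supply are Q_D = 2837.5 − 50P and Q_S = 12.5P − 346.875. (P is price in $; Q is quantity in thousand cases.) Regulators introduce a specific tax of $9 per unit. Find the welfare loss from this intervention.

$405 thousand

In inverse form: demand P = 56.75 − 0.02Q, supply P = 27.75 + 0.08Q.
Competitive equilibrium: 56.75 − 0.02Q = 27.75 + 0.08Q → Q* = 290, P* = 50.95.
With the tax, the buyer price exceeds the seller price by 9: (56.75 − 0.02Q) − (27.75 + 0.08Q) = 9 → Q' = 200.
ΔQ = 290 − 200 = 90; the wedge equals the tax, 9.
The triangle = ½ × 90 × 9 = $405 thousand.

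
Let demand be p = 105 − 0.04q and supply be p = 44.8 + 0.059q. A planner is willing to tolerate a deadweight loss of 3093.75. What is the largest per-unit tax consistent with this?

24.75

Competitive equilibrium: 105 − 0.04q = 44.8 + 0.059q → q* = 608.0808, p* = 80.6768.
A tax t gives Δq = t/0.099 and wedge t, so DWL = t²/0.198.
t²/0.198 = 3093.75 → t² = 612.5625 → t = 24.75.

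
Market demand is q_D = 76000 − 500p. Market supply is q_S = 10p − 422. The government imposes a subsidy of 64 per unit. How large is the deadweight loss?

In inverse form: demand p = 152 − 0.002q, supply p = 42.2 + 0.1q.
Competitive equilibrium: 152 − 0.002q = 42.2 + 0.1q → q* = 1076.4706, p* = 149.8471.
The subsidy lowers effective supply by 64: p = 0.1q − 21.8.
New quantity: 152 − 0.002q = 0.1q − 21.8 → q' = 1703.9216.
Overproduction Δq = 1703.9216 − 1076.4706 = 627.451; wedge = subsidy = 64.
The triangle = ½ × 627.451 × 64 = 20078.43.

20078.43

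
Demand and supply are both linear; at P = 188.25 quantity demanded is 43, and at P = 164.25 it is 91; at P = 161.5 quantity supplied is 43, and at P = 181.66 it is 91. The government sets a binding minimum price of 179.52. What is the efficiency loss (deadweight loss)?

Demand slope = (164.25 − 188.25)/(91 − 43) = −0.5, so P = 209.75 − 0.5Q.
Supply slope = (181.66 − 161.5)/(91 − 43) = 0.42, so P = 143.44 + 0.42Q.
Competitive equilibrium: 209.75 − 0.5Q = 143.44 + 0.42Q → Q* = 72.0761, P* = 173.712.
At the floor P = 179.52, quantity demanded = (209.75 − 179.52)/0.5 = 60.46.
Sellers' marginal cost at Q' = 60.46: 143.44 + 0.42·60.46 = 168.8332.
ΔQ = 72.0761 − 60.46 = 11.6161; wedge = 179.52 − 168.8332 = 10.6868.
DWL = ½ × 11.6161 × 10.6868 = 62.07.

62.07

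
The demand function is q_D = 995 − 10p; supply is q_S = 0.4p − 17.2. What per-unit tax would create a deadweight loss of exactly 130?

In inverse form: demand p = 99.5 − 0.1q, supply p = 43 + 2.5q.
Competitive equilibrium: 99.5 − 0.1q = 43 + 2.5q → q* = 21.7308, p* = 97.3269.
A tax t gives Δq = t/2.6 and wedge t, so DWL = t²/5.2.
t²/5.2 = 130 → t² = 676 → t = 26.

26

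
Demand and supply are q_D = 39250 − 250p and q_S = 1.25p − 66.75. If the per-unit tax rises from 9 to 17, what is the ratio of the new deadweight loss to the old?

In inverse form: demand p = 157 − 0.004q, supply p = 53.4 + 0.8q.
Competitive equilibrium: 157 − 0.004q = 53.4 + 0.8q → q* = 128.8557, p* = 156.4846.
For a per-unit tax t: Δq = t/0.804, so DWL = ½·t·(t/0.804) = t²/1.608.
At t = 9: DWL = 50.373. At t = 17: DWL = 179.726.
Ratio = (17/9)² = 3.568.

3.568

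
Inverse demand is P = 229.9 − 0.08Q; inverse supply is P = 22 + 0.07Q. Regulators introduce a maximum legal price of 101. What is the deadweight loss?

Competitive equilibrium: 229.9 − 0.08Q = 22 + 0.07Q → Q* = 1386, P* = 119.02.
At the ceiling P = 101, quantity supplied = (101 − 22)/0.07 = 1128.5714.
Willingness to pay at Q' = 1128.5714: 229.9 − 0.08·1128.5714 = 139.6143.
ΔQ = 1386 − 1128.5714 = 257.4286; wedge = 139.6143 − 101 = 38.6143.
The triangle = ½ × 257.4286 × 38.6143 = 4970.21.

4970.21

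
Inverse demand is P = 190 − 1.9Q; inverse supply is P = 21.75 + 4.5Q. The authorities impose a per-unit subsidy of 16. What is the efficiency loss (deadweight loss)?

20

Competitive equilibrium: 190 − 1.9Q = 21.75 + 4.5Q → Q* = 26.2891, P* = 140.0508.
The subsidy lowers effective supply by 16: P = 5.75 + 4.5Q.
New quantity: 190 − 1.9Q = 5.75 + 4.5Q → Q' = 28.7891.
Overproduction ΔQ = 28.7891 − 26.2891 = 2.5; wedge = subsidy = 16.
Welfare loss = ½ × 2.5 × 16 = 20.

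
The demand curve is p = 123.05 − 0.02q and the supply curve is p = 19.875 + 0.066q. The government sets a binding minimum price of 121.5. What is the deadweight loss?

54152.21

Competitive equilibrium: 123.05 − 0.02q = 19.875 + 0.066q → q* = 1199.7093, p* = 99.0558.
At the floor p = 121.5, quantity demanded = (123.05 − 121.5)/0.02 = 77.5.
Sellers' marginal cost at q' = 77.5: 19.875 + 0.066·77.5 = 24.99.
Δq = 1199.7093 − 77.5 = 1122.2093; wedge = 121.5 − 24.99 = 96.51.
Deadweight loss = ½ × 1122.2093 × 96.51 = 54152.21.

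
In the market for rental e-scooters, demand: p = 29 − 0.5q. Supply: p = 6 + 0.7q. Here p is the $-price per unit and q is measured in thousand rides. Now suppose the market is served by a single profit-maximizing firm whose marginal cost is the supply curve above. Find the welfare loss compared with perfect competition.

Competitive equilibrium: 29 − 0.5q = 6 + 0.7q → q* = 19.1667, p* = 19.4167.
Marginal revenue: MR = 29 − q. Set MR = MC: 29 − q = 6 + 0.7q → q_m = 13.5294.
Price p_m = 29 − 0.5·13.5294 = 22.2353; MC(q_m) = 6 + 0.7·13.5294 = 15.4706.
Competitive q* = 19.1667, so Δq = 5.6373; wedge = 22.2353 − 15.4706 = 6.7647.
Welfare loss = ½ × 5.6373 × 6.7647 = $19.07 thousand.

$19.07 thousand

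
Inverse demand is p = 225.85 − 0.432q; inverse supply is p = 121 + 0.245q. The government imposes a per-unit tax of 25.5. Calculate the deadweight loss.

Competitive equilibrium: 225.85 − 0.432q = 121 + 0.245q → q* = 154.8744, p* = 158.9442.
With the tax, the buyer price exceeds the seller price by 25.5: (225.85 − 0.432q) − (121 + 0.245q) = 25.5 → q' = 117.2083.
Δq = 154.8744 − 117.2083 = 37.6661; the wedge equals the tax, 25.5.
The triangle = ½ × 37.6661 × 25.5 = 480.24.

480.24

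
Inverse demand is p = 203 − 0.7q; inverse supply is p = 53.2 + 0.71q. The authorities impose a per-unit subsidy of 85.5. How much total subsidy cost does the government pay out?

Competitive equilibrium: 203 − 0.7q = 53.2 + 0.71q → q* = 106.2411, p* = 128.6312.
The subsidy lowers effective supply by 85.5: p = 0.71q − 32.3.
New quantity: 203 − 0.7q = 0.71q − 32.3 → q' = 166.8794.
Total subsidy cost = 85.5 × 166.8794 = 14268.19.

14268.19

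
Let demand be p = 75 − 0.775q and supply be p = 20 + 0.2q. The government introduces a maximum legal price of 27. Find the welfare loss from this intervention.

223.47

Competitive equilibrium: 75 − 0.775q = 20 + 0.2q → q* = 56.4103, p* = 31.2821.
At the ceiling p = 27, quantity supplied = (27 − 20)/0.2 = 35.
Willingness to pay at q' = 35: 75 − 0.775·35 = 47.875.
Δq = 56.4103 − 35 = 21.4103; wedge = 47.875 − 27 = 20.875.
Welfare loss = ½ × 21.4103 × 20.875 = 223.47.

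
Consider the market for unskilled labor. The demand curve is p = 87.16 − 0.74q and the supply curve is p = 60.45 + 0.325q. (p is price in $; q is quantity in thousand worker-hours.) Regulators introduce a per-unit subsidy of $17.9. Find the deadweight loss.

Competitive equilibrium: 87.16 − 0.74q = 60.45 + 0.325q → q* = 25.0798, p* = 68.6009.
The subsidy lowers effective supply by 17.9: p = 42.55 + 0.325q.
New quantity: 87.16 − 0.74q = 42.55 + 0.325q → q' = 41.8873.
Overproduction Δq = 41.8873 − 25.0798 = 16.8075; wedge = subsidy = 17.9.
Welfare loss = ½ × 16.8075 × 17.9 = $150.43 thousand.

$150.43 thousand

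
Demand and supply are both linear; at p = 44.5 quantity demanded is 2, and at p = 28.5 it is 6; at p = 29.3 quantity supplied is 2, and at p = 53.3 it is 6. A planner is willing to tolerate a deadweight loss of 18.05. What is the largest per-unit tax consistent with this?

Demand slope = (28.5 − 44.5)/(6 − 2) = −4, so p = 52.5 − 4q.
Supply slope = (53.3 − 29.3)/(6 − 2) = 6, so p = 17.3 + 6q.
Competitive equilibrium: 52.5 − 4q = 17.3 + 6q → q* = 3.52, p* = 38.42.
A tax t gives Δq = t/10 and wedge t, so DWL = t²/20.
t²/20 = 18.05 → t² = 361 → t = 19.

19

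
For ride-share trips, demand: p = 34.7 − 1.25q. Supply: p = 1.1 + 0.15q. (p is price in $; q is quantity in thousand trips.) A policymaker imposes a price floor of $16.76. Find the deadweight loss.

Competitive equilibrium: 34.7 − 1.25q = 1.1 + 0.15q → q* = 24, p* = 4.7.
At the floor p = 16.76, quantity demanded = (34.7 − 16.76)/1.25 = 14.352.
Sellers' marginal cost at q' = 14.352: 1.1 + 0.15·14.352 = 3.2528.
Δq = 24 − 14.352 = 9.648; wedge = 16.76 − 3.2528 = 13.5072.
DWL = ½ × 9.648 × 13.5072 = $65.16 thousand.

$65.16 thousand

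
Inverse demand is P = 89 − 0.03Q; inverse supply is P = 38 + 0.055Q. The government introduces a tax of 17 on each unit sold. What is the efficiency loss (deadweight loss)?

Competitive equilibrium: 89 − 0.03Q = 38 + 0.055Q → Q* = 600, P* = 71.
With the tax, the buyer price exceeds the seller price by 17: (89 − 0.03Q) − (38 + 0.055Q) = 17 → Q' = 400.
ΔQ = 600 − 400 = 200; the wedge equals the tax, 17.
The triangle = ½ × 200 × 17 = 1700.

1700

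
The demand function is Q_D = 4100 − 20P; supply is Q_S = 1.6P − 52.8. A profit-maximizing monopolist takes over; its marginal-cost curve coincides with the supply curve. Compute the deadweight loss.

104.23

In inverse form: demand P = 205 − 0.05Q, supply P = 33 + 0.625Q.
Competitive equilibrium: 205 − 0.05Q = 33 + 0.625Q → Q* = 254.8148, P* = 192.2593.
Marginal revenue: MR = 205 − 0.1Q. Set MR = MC: 205 − 0.1Q = 33 + 0.625Q → Q_m = 237.2414.
Price P_m = 205 − 0.05·237.2414 = 193.1379; MC(Q_m) = 33 + 0.625·237.2414 = 181.2759.
Competitive Q* = 254.8148, so ΔQ = 17.5734; wedge = 193.1379 − 181.2759 = 11.862.
The triangle = ½ × 17.5734 × 11.862 = 104.23.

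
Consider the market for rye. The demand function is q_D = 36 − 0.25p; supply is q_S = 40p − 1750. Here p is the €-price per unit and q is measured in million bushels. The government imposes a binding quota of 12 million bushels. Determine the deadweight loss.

In inverse form: demand p = 144 − 4q, supply p = 43.75 + 0.025q.
Competitive equilibrium: 144 − 4q = 43.75 + 0.025q → q* = 24.9068, p* = 44.3727.
At q = 12: demand price = 144 − 4·12 = 96; supply price = 43.75 + 0.025·12 = 44.05.
Δq = 24.9068 − 12 = 12.9068; wedge = 96 − 44.05 = 51.95.
DWL = ½ × 12.9068 × 51.95 = €335.25 million.

€335.25 million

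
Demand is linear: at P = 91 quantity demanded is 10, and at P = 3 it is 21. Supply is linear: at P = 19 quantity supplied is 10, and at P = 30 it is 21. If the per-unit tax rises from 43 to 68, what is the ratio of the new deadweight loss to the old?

Demand slope = (3 − 91)/(21 − 10) = −8, so P = 171 − 8Q.
Supply slope = (30 − 19)/(21 − 10) = 1, so P = 9 + Q.
Competitive equilibrium: 171 − 8Q = 9 + Q → Q* = 18, P* = 27.
For a per-unit tax t: ΔQ = t/9, so DWL = ½·t·(t/9) = t²/18.
At t = 43: DWL = 102.722. At t = 68: DWL = 256.889.
Ratio = (68/43)² = 2.501.

2.501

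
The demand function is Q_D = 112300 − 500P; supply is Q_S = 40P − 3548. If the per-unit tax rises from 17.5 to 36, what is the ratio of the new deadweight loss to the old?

In inverse form: demand P = 224.6 − 0.002Q, supply P = 88.7 + 0.025Q.
Competitive equilibrium: 224.6 − 0.002Q = 88.7 + 0.025Q → Q* = 5033.3333, P* = 214.5333.
For a per-unit tax t: ΔQ = t/0.027, so DWL = ½·t·(t/0.027) = t²/0.054.
At t = 17.5: DWL = 5671.296. At t = 36: DWL = 24000.
Ratio = (36/17.5)² = 4.232.

4.232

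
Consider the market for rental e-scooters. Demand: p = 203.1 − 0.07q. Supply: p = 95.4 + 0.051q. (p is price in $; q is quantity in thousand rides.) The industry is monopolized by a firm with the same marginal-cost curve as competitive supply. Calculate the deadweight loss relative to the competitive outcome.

Competitive equilibrium: 203.1 − 0.07q = 95.4 + 0.051q → q* = 890.0826, p* = 140.7942.
Marginal revenue: MR = 203.1 − 0.14q. Set MR = MC: 203.1 − 0.14q = 95.4 + 0.051q → q_m = 563.8743.
Price p_m = 203.1 − 0.07·563.8743 = 163.6288; MC(q_m) = 95.4 + 0.051·563.8743 = 124.1576.
Competitive q* = 890.0826, so Δq = 326.2083; wedge = 163.6288 − 124.1576 = 39.4712.
Deadweight loss = ½ × 326.2083 × 39.4712 = $6437.92 thousand.

$6437.92 thousand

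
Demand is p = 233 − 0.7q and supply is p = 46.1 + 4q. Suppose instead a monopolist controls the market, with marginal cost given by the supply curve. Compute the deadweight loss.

62.45

Competitive equilibrium: 233 − 0.7q = 46.1 + 4q → q* = 39.766, p* = 205.1638.
Marginal revenue: MR = 233 − 1.4q. Set MR = MC: 233 − 1.4q = 46.1 + 4q → q_m = 34.6111.
Price p_m = 233 − 0.7·34.6111 = 208.7722; MC(q_m) = 46.1 + 4·34.6111 = 184.5444.
Competitive q* = 39.766, so Δq = 5.1549; wedge = 208.7722 − 184.5444 = 24.2278.
Deadweight loss = ½ × 5.1549 × 24.2278 = 62.45.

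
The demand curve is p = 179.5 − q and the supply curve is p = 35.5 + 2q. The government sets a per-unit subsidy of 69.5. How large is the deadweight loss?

Competitive equilibrium: 179.5 − q = 35.5 + 2q → q* = 48, p* = 131.5.
The subsidy lowers effective supply by 69.5: p = 2q − 34.
New quantity: 179.5 − q = 2q − 34 → q' = 71.1667.
Overproduction Δq = 71.1667 − 48 = 23.1667; wedge = subsidy = 69.5.
The triangle = ½ × 23.1667 × 69.5 = 805.04.

805.04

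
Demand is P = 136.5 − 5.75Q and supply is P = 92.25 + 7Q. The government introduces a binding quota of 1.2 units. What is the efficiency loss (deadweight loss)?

32.87

Competitive equilibrium: 136.5 − 5.75Q = 92.25 + 7Q → Q* = 3.4706, P* = 116.5441.
At Q = 1.2: demand price = 136.5 − 5.75·1.2 = 129.6; supply price = 92.25 + 7·1.2 = 100.65.
ΔQ = 3.4706 − 1.2 = 2.2706; wedge = 129.6 − 100.65 = 28.95.
DWL = ½ × 2.2706 × 28.95 = 32.87.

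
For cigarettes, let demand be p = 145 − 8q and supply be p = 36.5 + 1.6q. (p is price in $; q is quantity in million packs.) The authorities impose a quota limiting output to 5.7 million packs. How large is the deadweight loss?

Competitive equilibrium: 145 − 8q = 36.5 + 1.6q → q* = 11.3021, p* = 54.5833.
At q = 5.7: demand price = 145 − 8·5.7 = 99.4; supply price = 36.5 + 1.6·5.7 = 45.62.
Δq = 11.3021 − 5.7 = 5.6021; wedge = 99.4 − 45.62 = 53.78.
Deadweight loss = ½ × 5.6021 × 53.78 = $150.64 million.

$150.64 million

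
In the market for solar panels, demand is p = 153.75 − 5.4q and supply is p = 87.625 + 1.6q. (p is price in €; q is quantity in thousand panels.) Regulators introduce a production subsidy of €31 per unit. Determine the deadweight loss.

€68.64 thousand

Competitive equilibrium: 153.75 − 5.4q = 87.625 + 1.6q → q* = 9.4464, p* = 102.7393.
The subsidy lowers effective supply by 31: p = 56.625 + 1.6q.
New quantity: 153.75 − 5.4q = 56.625 + 1.6q → q' = 13.875.
Overproduction Δq = 13.875 − 9.4464 = 4.4286; wedge = subsidy = 31.
Welfare loss = ½ × 4.4286 × 31 = €68.64 thousand.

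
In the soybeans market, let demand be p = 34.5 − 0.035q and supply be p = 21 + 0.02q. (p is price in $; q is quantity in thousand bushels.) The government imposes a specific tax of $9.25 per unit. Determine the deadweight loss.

Competitive equilibrium: 34.5 − 0.035q = 21 + 0.02q → q* = 245.4545, p* = 25.9091.
With the tax, the buyer price exceeds the seller price by 9.25: (34.5 − 0.035q) − (21 + 0.02q) = 9.25 → q' = 77.2727.
Δq = 245.4545 − 77.2727 = 168.1818; the wedge equals the tax, 9.25.
DWL = ½ × 168.1818 × 9.25 = $777.84 thousand.

$777.84 thousand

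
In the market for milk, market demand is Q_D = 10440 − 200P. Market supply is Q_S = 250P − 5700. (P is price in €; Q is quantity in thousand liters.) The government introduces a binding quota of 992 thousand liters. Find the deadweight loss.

€23283.488 thousand

In inverse form: demand P = 52.2 − 0.005Q, supply P = 22.8 + 0.004Q.
Competitive equilibrium: 52.2 − 0.005Q = 22.8 + 0.004Q → Q* = 3266.6667, P* = 35.8667.
At Q = 992: demand price = 52.2 − 0.005·992 = 47.24; supply price = 22.8 + 0.004·992 = 26.768.
ΔQ = 3266.6667 − 992 = 2274.6667; wedge = 47.24 − 26.768 = 20.472.
Welfare loss = ½ × 2274.6667 × 20.472 = €23283.488 thousand.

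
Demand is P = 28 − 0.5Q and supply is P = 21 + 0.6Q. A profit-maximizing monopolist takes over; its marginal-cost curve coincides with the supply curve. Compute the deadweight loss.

2.18

Competitive equilibrium: 28 − 0.5Q = 21 + 0.6Q → Q* = 6.3636, P* = 24.8182.
Marginal revenue: MR = 28 − Q. Set MR = MC: 28 − Q = 21 + 0.6Q → Q_m = 4.375.
Price P_m = 28 − 0.5·4.375 = 25.8125; MC(Q_m) = 21 + 0.6·4.375 = 23.625.
Competitive Q* = 6.3636, so ΔQ = 1.9886; wedge = 25.8125 − 23.625 = 2.1875.
Deadweight loss = ½ × 1.9886 × 2.1875 = 2.18.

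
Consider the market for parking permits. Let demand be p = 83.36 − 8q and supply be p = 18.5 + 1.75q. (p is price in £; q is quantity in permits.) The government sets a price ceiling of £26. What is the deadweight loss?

£27.30

Competitive equilibrium: 83.36 − 8q = 18.5 + 1.75q → q* = 6.6523, p* = 30.1415.
At the ceiling p = 26, quantity supplied = (26 − 18.5)/1.75 = 4.2857.
Willingness to pay at q' = 4.2857: 83.36 − 8·4.2857 = 49.0744.
Δq = 6.6523 − 4.2857 = 2.3666; wedge = 49.0744 − 26 = 23.0744.
Deadweight loss = ½ × 2.3666 × 23.0744 = £27.30.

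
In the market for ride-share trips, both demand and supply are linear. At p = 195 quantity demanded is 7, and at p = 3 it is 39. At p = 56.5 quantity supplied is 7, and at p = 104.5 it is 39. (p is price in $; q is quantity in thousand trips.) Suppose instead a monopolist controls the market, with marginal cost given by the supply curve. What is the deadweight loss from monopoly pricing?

$480.41 thousand

Demand slope = (3 − 195)/(39 − 7) = −6, so p = 237 − 6q.
Supply slope = (104.5 − 56.5)/(39 − 7) = 1.5, so p = 46 + 1.5q.
Competitive equilibrium: 237 − 6q = 46 + 1.5q → q* = 25.4667, p* = 84.2.
Marginal revenue: MR = 237 − 12q. Set MR = MC: 237 − 12q = 46 + 1.5q → q_m = 14.1481.
Price p_m = 237 − 6·14.1481 = 152.1114; MC(q_m) = 46 + 1.5·14.1481 = 67.2222.
Competitive q* = 25.4667, so Δq = 11.3186; wedge = 152.1114 − 67.2222 = 84.8892.
Deadweight loss = ½ × 11.3186 × 84.8892 = $480.41 thousand.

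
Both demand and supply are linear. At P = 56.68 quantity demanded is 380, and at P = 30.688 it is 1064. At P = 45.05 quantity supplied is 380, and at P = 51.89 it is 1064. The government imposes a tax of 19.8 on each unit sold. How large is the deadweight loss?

Demand slope = (30.688 − 56.68)/(1064 − 380) = −0.038, so P = 71.12 − 0.038Q.
Supply slope = (51.89 − 45.05)/(1064 − 380) = 0.01, so P = 41.25 + 0.01Q.
Competitive equilibrium: 71.12 − 0.038Q = 41.25 + 0.01Q → Q* = 622.2917, P* = 47.4729.
With the tax, the buyer price exceeds the seller price by 19.8: (71.12 − 0.038Q) − (41.25 + 0.01Q) = 19.8 → Q' = 209.7917.
ΔQ = 622.2917 − 209.7917 = 412.5; the wedge equals the tax, 19.8.
The triangle = ½ × 412.5 × 19.8 = 4083.75.

4083.75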